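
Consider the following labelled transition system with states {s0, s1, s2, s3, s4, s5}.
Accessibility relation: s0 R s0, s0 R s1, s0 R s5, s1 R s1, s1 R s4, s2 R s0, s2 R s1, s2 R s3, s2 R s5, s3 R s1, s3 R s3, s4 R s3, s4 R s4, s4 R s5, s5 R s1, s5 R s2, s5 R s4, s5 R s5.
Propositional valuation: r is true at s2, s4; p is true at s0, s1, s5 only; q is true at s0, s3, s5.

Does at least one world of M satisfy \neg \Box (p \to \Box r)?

Recall that \Box ψ holds at a world iff ψ holds at every accessible world, and \Diamond ψ holds iff ψ holds at some accessible world.
Let φ = \neg \Box (p \to \Box r). Evaluate φ at each world:
  s0 (successors {s0, s1, s5}): φ is true.
  s1 (successors {s1, s4}): φ is true.
  s2 (successors {s0, s1, s3, s5}): φ is true.
  s3 (successors {s1, s3}): φ is true.
  s4 (successors {s3, s4, s5}): φ is true.
  s5 (successors {s1, s2, s4, s5}): φ is true.
Detail at s0 (witness):
  At s0: \Box (p \to \Box r) is false, so \neg \Box (p \to \Box r) is true.
    At s0: \Box (p \to \Box r) requires p \to \Box r at every successor {s0, s1, s5}.
      p \to \Box r fails at s0, so \Box (p \to \Box r) is false at s0.

Yes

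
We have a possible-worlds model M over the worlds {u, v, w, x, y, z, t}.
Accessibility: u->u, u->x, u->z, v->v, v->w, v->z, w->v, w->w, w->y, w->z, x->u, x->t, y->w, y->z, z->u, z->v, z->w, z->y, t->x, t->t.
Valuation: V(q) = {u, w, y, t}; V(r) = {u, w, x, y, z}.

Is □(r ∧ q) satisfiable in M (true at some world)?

Recall that □ψ holds at a world iff ψ holds at every accessible world, and ◇ψ holds iff ψ holds at some accessible world.
Let φ = □(r ∧ q). Evaluate φ at each world:
  u (successors {u, x, z}): φ is false.
  v (successors {v, w, z}): φ is false.
  w (successors {v, w, y, z}): φ is false.
  x (successors {u, t}): φ is false.
  y (successors {w, z}): φ is false.
  z (successors {u, v, w, y}): φ is false.
  t (successors {x, t}): φ is false.
For instance, at w:
  At w: □(r ∧ q) requires r ∧ q at every successor {v, w, y, z}.
    r ∧ q fails at v, so □(r ∧ q) is false at w.

No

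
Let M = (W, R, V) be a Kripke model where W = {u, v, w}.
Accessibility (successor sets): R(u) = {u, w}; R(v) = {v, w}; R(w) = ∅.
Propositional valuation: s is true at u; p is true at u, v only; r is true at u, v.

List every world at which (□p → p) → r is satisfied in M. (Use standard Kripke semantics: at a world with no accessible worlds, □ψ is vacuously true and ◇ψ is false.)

Recall that □ψ holds at a world iff ψ holds at every accessible world, and ◇ψ holds iff ψ holds at some accessible world.
Let φ = (□p → p) → r. Evaluate φ at each world:
  u (successors {u, w}): φ is true.
  v (successors {v, w}): φ is true.
  w (successors ∅): φ is true.
For instance, at v:
  At v: □p → p is true, r is true, so (□p → p) → r is true.
    At v: □p is false, p is true, so □p → p is true.
      At v: □p requires p at every successor {v, w}.
        p fails at w, so □p is false at v.
Satisfying worlds: {u, v, w}

u, v, w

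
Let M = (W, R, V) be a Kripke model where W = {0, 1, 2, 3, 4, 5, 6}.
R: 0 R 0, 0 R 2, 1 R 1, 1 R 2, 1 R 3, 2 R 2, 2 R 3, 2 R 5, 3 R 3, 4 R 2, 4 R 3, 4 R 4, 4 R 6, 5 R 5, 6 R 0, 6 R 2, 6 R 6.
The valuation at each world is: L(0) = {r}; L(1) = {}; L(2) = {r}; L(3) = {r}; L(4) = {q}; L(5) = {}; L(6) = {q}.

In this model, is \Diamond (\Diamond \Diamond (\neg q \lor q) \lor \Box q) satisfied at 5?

At 5: \Diamond (\Diamond \Diamond (\neg q \lor q) \lor \Box q) requires \Diamond \Diamond (\neg q \lor q) \lor \Box q at some successor in {5}.
  \Diamond \Diamond (\neg q \lor q) \lor \Box q holds at 5, so \Diamond (\Diamond \Diamond (\neg q \lor q) \lor \Box q) is true at 5.
    At 5: \Diamond \Diamond (\neg q \lor q) is true, \Box q is false, so \Diamond \Diamond (\neg q \lor q) \lor \Box q is true.
      At 5: \Diamond \Diamond (\neg q \lor q) requires \Diamond (\neg q \lor q) at some successor in {5}.
        \Diamond (\neg q \lor q) holds at 5, so \Diamond \Diamond (\neg q \lor q) is true at 5.
      At 5: \Box q requires q at every successor {5}.
        q fails at 5, so \Box q is false at 5.

Yes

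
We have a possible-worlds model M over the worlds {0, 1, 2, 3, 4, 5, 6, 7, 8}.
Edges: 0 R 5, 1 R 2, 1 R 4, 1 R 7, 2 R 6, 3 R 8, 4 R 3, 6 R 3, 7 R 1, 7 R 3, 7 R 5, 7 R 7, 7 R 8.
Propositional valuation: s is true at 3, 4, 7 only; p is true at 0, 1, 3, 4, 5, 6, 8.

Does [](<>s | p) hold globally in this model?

Let φ = [](<>s | p). Evaluate φ at each world:
  0 (successors {5}): φ is true.
  1 (successors {2, 4, 7}): φ is false.
  2 (successors {6}): φ is true.
  3 (successors {8}): φ is true.
  4 (successors {3}): φ is true.
  5 (successors ∅): φ is true.
  6 (successors {3}): φ is true.
  7 (successors {1, 3, 5, 7, 8}): φ is true.
  8 (successors ∅): φ is true.
Detail at 1 (counterexample):
  At 1: [](<>s | p) requires <>s | p at every successor {2, 4, 7}.
    <>s | p fails at 2, so [](<>s | p) is false at 1.
      At 2: <>s is false, p is false, so <>s | p is false.

No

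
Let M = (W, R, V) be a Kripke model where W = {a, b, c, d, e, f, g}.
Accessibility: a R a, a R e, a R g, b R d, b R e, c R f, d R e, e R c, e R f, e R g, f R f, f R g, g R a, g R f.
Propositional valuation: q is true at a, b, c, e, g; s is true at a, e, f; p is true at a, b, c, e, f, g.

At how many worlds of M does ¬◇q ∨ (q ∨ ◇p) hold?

7

Recall that ◇ψ holds at a world iff ψ holds at some accessible world.
Let φ = ¬◇q ∨ (q ∨ ◇p). Evaluate φ at each world:
  a (successors {a, e, g}): φ is true.
  b (successors {d, e}): φ is true.
  c (successors {f}): φ is true.
  d (successors {e}): φ is true.
  e (successors {c, f, g}): φ is true.
  f (successors {f, g}): φ is true.
  g (successors {a, f}): φ is true.
For instance, at e:
  At e: ¬◇q is false, q ∨ ◇p is true, so ¬◇q ∨ (q ∨ ◇p) is true.
    At e: ◇q is true, so ¬◇q is false.
      At e: ◇q requires q at some successor in {c, f, g}.
        q holds at c, so ◇q is true at e.
    At e: q is true, ◇p is true, so q ∨ ◇p is true.
      At e: ◇p requires p at some successor in {c, f, g}.
        p holds at c, so ◇p is true at e.
Satisfying worlds: {a, b, c, d, e, f, g}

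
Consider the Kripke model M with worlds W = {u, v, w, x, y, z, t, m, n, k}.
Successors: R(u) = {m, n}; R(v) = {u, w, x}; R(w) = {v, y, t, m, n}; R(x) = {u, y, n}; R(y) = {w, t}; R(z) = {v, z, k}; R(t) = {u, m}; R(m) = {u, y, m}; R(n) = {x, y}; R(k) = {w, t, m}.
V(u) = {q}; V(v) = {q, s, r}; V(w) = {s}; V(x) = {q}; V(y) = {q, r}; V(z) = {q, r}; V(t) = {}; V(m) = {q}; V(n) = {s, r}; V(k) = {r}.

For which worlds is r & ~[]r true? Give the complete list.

Recall that []ψ holds at a world iff ψ holds at every accessible world, and <>ψ holds iff ψ holds at some accessible world.
Let φ = r & ~[]r. Evaluate φ at each world:
  u (successors {m, n}): φ is false.
  v (successors {u, w, x}): φ is true.
  w (successors {v, y, t, m, n}): φ is false.
  x (successors {u, y, n}): φ is false.
  y (successors {w, t}): φ is true.
  z (successors {v, z, k}): φ is false.
  t (successors {u, m}): φ is false.
  m (successors {u, y, m}): φ is false.
  n (successors {x, y}): φ is true.
  k (successors {w, t, m}): φ is true.
For instance, at t:
  At t: r is false, ~[]r is true, so r & ~[]r is false.
    At t: []r is false, so ~[]r is true.
      At t: []r requires r at every successor {u, m}.
        r fails at u, so []r is false at t.
Satisfying worlds: {v, y, n, k}

v, y, n, k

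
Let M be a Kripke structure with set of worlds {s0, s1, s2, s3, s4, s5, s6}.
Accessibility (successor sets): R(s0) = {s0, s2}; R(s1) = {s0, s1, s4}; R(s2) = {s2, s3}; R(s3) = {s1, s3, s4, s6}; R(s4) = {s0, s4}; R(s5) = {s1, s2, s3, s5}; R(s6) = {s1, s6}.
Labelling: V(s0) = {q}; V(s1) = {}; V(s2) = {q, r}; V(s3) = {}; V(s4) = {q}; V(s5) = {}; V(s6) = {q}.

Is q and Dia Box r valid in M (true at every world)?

Let φ = q and Dia Box r. Evaluate φ at each world:
  s0 (successors {s0, s2}): φ is false.
  s1 (successors {s0, s1, s4}): φ is false.
  s2 (successors {s2, s3}): φ is false.
  s3 (successors {s1, s3, s4, s6}): φ is false.
  s4 (successors {s0, s4}): φ is false.
  s5 (successors {s1, s2, s3, s5}): φ is false.
  s6 (successors {s1, s6}): φ is false.
Detail at s0 (counterexample):
  At s0: q is true, Dia Box r is false, so q and Dia Box r is false.
    At s0: Dia Box r requires Box r at some successor in {s0, s2}.
      At s0: Box r is false.
      At s2: Box r is false.
    So Dia Box r is false at s0.

No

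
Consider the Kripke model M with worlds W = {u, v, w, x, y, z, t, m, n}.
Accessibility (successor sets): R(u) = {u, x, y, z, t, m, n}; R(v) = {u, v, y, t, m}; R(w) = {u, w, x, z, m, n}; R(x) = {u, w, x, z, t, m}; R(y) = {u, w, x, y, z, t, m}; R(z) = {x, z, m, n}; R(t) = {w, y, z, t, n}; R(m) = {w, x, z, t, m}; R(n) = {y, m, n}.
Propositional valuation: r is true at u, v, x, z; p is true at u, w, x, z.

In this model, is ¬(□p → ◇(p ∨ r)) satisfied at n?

At n: □p → ◇(p ∨ r) is true, so ¬(□p → ◇(p ∨ r)) is false.
  At n: □p is false, ◇(p ∨ r) is false, so □p → ◇(p ∨ r) is true.
    At n: □p requires p at every successor {y, m, n}.
      p fails at y, so □p is false at n.
    At n: ◇(p ∨ r) requires p ∨ r at some successor in {y, m, n}.
      At y: p ∨ r is false.
      At m: p ∨ r is false.
      At n: p ∨ r is false.
    So ◇(p ∨ r) is false at n.

No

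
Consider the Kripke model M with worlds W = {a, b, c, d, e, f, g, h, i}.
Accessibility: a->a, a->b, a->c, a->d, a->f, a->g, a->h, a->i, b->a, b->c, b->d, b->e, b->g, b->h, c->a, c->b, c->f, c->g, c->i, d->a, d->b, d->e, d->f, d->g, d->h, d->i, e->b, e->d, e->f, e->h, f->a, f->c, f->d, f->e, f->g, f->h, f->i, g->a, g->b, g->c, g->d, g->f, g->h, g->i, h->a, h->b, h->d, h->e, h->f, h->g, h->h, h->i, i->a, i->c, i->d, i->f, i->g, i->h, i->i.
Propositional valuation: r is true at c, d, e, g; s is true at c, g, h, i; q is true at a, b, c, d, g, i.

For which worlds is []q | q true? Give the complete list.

Let φ = []q | q. Evaluate φ at each world:
  a (successors {a, b, c, d, f, g, h, i}): φ is true.
  b (successors {a, c, d, e, g, h}): φ is true.
  c (successors {a, b, f, g, i}): φ is true.
  d (successors {a, b, e, f, g, h, i}): φ is true.
  e (successors {b, d, f, h}): φ is false.
  f (successors {a, c, d, e, g, h, i}): φ is false.
  g (successors {a, b, c, d, f, h, i}): φ is true.
  h (successors {a, b, d, e, f, g, h, i}): φ is false.
  i (successors {a, c, d, f, g, h, i}): φ is true.
For instance, at a:
  At a: []q is false, q is true, so []q | q is true.
    At a: []q requires q at every successor {a, b, c, d, f, g, h, i}.
      q fails at f, so []q is false at a.
Satisfying worlds: {a, b, c, d, g, i}

a, b, c, d, g, i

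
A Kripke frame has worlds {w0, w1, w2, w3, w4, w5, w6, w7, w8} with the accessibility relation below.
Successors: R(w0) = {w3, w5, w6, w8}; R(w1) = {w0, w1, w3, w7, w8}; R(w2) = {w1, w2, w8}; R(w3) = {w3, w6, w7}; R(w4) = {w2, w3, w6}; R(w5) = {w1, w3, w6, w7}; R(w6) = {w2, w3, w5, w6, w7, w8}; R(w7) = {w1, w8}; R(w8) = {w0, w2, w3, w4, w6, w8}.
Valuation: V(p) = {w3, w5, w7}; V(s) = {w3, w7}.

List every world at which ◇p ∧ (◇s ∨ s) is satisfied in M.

Let φ = ◇p ∧ (◇s ∨ s). Evaluate φ at each world:
  w0 (successors {w3, w5, w6, w8}): φ is true.
  w1 (successors {w0, w1, w3, w7, w8}): φ is true.
  w2 (successors {w1, w2, w8}): φ is false.
  w3 (successors {w3, w6, w7}): φ is true.
  w4 (successors {w2, w3, w6}): φ is true.
  w5 (successors {w1, w3, w6, w7}): φ is true.
  w6 (successors {w2, w3, w5, w6, w7, w8}): φ is true.
  w7 (successors {w1, w8}): φ is false.
  w8 (successors {w0, w2, w3, w4, w6, w8}): φ is true.
For instance, at w2:
  At w2: ◇p is false, ◇s ∨ s is false, so ◇p ∧ (◇s ∨ s) is false.
    At w2: ◇p requires p at some successor in {w1, w2, w8}.
      At w1: p is false.
      At w2: p is false.
      At w8: p is false.
    So ◇p is false at w2.
    At w2: ◇s is false, s is false, so ◇s ∨ s is false.
      At w2: ◇s requires s at some successor in {w1, w2, w8}.
        At w1: s is false.
        At w2: s is false.
        At w8: s is false.
      So ◇s is false at w2.
Satisfying worlds: {w0, w1, w3, w4, w5, w6, w8}

w0, w1, w3, w4, w5, w6, w8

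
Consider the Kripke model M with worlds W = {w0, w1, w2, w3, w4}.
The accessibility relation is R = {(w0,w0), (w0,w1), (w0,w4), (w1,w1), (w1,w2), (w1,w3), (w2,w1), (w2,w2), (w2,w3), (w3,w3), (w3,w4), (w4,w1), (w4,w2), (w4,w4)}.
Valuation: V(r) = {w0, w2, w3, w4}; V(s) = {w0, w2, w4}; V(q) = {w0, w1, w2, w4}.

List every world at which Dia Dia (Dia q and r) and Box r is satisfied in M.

w3

Let φ = Dia Dia (Dia q and r) and Box r. Evaluate φ at each world:
  w0 (successors {w0, w1, w4}): φ is false.
  w1 (successors {w1, w2, w3}): φ is false.
  w2 (successors {w1, w2, w3}): φ is false.
  w3 (successors {w3, w4}): φ is true.
  w4 (successors {w1, w2, w4}): φ is false.
For instance, at w1:
  At w1: Dia Dia (Dia q and r) is true, Box r is false, so Dia Dia (Dia q and r) and Box r is false.
    At w1: Dia Dia (Dia q and r) requires Dia (Dia q and r) at some successor in {w1, w2, w3}.
      Dia (Dia q and r) holds at w1, so Dia Dia (Dia q and r) is true at w1.
    At w1: Box r requires r at every successor {w1, w2, w3}.
      r fails at w1, so Box r is false at w1.
Satisfying worlds: {w3}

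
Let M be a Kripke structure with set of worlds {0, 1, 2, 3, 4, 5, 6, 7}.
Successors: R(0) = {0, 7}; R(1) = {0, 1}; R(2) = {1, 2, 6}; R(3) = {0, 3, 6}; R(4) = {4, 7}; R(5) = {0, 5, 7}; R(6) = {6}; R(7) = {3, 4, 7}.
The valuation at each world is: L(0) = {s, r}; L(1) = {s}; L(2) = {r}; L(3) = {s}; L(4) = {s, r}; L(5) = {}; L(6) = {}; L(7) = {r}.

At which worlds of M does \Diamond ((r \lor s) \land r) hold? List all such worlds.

Let φ = \Diamond ((r \lor s) \land r). Evaluate φ at each world:
  0 (successors {0, 7}): φ is true.
  1 (successors {0, 1}): φ is true.
  2 (successors {1, 2, 6}): φ is true.
  3 (successors {0, 3, 6}): φ is true.
  4 (successors {4, 7}): φ is true.
  5 (successors {0, 5, 7}): φ is true.
  6 (successors {6}): φ is false.
  7 (successors {3, 4, 7}): φ is true.
For instance, at 4:
  At 4: \Diamond ((r \lor s) \land r) requires (r \lor s) \land r at some successor in {4, 7}.
    (r \lor s) \land r holds at 4, so \Diamond ((r \lor s) \land r) is true at 4.
Satisfying worlds: {0, 1, 2, 3, 4, 5, 7}

0, 1, 2, 3, 4, 5, 7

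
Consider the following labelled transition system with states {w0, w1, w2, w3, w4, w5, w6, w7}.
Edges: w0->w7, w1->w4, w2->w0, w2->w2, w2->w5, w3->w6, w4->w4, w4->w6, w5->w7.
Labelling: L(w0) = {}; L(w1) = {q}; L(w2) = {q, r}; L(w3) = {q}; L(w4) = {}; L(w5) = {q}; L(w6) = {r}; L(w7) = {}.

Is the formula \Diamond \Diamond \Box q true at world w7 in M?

No

Recall that \Box ψ holds at a world iff ψ holds at every accessible world, and \Diamond ψ holds iff ψ holds at some accessible world.
At w7: no accessible worlds, so \Diamond \Diamond \Box q is false.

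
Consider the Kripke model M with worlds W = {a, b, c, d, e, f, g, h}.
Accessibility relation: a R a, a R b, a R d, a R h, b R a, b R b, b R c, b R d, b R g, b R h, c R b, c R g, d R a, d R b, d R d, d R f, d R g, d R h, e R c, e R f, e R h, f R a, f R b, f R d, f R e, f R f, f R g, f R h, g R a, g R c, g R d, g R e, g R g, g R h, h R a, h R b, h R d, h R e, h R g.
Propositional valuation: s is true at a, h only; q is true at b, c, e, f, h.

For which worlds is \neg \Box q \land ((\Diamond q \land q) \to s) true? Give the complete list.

a, d, g, h

Let φ = \neg \Box q \land ((\Diamond q \land q) \to s). Evaluate φ at each world:
  a (successors {a, b, d, h}): φ is true.
  b (successors {a, b, c, d, g, h}): φ is false.
  c (successors {b, g}): φ is false.
  d (successors {a, b, d, f, g, h}): φ is true.
  e (successors {c, f, h}): φ is false.
  f (successors {a, b, d, e, f, g, h}): φ is false.
  g (successors {a, c, d, e, g, h}): φ is true.
  h (successors {a, b, d, e, g}): φ is true.
For instance, at c:
  At c: \neg \Box q is true, (\Diamond q \land q) \to s is false, so \neg \Box q \land ((\Diamond q \land q) \to s) is false.
    At c: \Box q is false, so \neg \Box q is true.
      At c: \Box q requires q at every successor {b, g}.
        q fails at g, so \Box q is false at c.
    At c: \Diamond q \land q is true, s is false, so (\Diamond q \land q) \to s is false.
      At c: \Diamond q is true, q is true, so \Diamond q \land q is true.
Satisfying worlds: {a, d, g, h}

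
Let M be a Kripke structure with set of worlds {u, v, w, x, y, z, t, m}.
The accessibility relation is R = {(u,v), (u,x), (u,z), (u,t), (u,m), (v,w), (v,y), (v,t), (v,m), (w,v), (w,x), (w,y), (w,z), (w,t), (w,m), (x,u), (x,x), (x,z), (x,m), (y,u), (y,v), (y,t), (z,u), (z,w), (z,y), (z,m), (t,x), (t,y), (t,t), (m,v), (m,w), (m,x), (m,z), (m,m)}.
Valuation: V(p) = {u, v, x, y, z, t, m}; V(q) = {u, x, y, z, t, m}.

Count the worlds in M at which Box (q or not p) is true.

4

Recall that Box ψ holds at a world iff ψ holds at every accessible world, and Dia ψ holds iff ψ holds at some accessible world.
Let φ = Box (q or not p). Evaluate φ at each world:
  u (successors {v, x, z, t, m}): φ is false.
  v (successors {w, y, t, m}): φ is true.
  w (successors {v, x, y, z, t, m}): φ is false.
  x (successors {u, x, z, m}): φ is true.
  y (successors {u, v, t}): φ is false.
  z (successors {u, w, y, m}): φ is true.
  t (successors {x, y, t}): φ is true.
  m (successors {v, w, x, z, m}): φ is false.
For instance, at u:
  At u: Box (q or not p) requires q or not p at every successor {v, x, z, t, m}.
    q or not p fails at v, so Box (q or not p) is false at u.
Satisfying worlds: {v, x, z, t}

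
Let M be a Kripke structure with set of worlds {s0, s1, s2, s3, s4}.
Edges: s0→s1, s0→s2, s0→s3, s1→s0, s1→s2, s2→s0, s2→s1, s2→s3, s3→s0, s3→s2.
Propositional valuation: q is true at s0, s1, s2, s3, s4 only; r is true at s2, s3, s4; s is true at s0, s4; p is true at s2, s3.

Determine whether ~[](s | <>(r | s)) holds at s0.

No

At s0: [](s | <>(r | s)) is true, so ~[](s | <>(r | s)) is false.
  At s0: [](s | <>(r | s)) requires s | <>(r | s) at every successor {s1, s2, s3}.
      At s1: s is false, <>(r | s) is true, so s | <>(r | s) is true.
      At s2: s is false, <>(r | s) is true, so s | <>(r | s) is true.
      At s3: s is false, <>(r | s) is true, so s | <>(r | s) is true.
  So [](s | <>(r | s)) is true at s0.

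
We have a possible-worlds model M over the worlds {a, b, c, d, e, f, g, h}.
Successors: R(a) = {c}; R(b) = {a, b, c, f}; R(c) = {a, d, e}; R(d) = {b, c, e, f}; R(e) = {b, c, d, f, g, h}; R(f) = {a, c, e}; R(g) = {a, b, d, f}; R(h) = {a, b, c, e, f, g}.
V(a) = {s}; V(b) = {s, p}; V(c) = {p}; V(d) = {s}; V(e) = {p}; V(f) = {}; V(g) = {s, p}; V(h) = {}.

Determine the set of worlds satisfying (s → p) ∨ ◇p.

a, b, c, d, e, f, g, h

Let φ = (s → p) ∨ ◇p. Evaluate φ at each world:
  a (successors {c}): φ is true.
  b (successors {a, b, c, f}): φ is true.
  c (successors {a, d, e}): φ is true.
  d (successors {b, c, e, f}): φ is true.
  e (successors {b, c, d, f, g, h}): φ is true.
  f (successors {a, c, e}): φ is true.
  g (successors {a, b, d, f}): φ is true.
  h (successors {a, b, c, e, f, g}): φ is true.
For instance, at c:
  At c: s → p is true, ◇p is true, so (s → p) ∨ ◇p is true.
    At c: ◇p requires p at some successor in {a, d, e}.
      p holds at e, so ◇p is true at c.
Satisfying worlds: {a, b, c, d, e, f, g, h}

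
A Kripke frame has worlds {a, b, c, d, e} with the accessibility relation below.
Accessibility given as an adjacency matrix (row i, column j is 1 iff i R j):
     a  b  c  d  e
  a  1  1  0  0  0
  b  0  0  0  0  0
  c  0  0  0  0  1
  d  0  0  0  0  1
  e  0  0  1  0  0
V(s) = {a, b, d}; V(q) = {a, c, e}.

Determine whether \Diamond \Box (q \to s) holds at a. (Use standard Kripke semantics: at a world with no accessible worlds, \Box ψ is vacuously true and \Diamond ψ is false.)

Yes

Recall that \Box ψ holds at a world iff ψ holds at every accessible world, and \Diamond ψ holds iff ψ holds at some accessible world.
At a: \Diamond \Box (q \to s) requires \Box (q \to s) at some successor in {a, b}.
  \Box (q \to s) holds at a, so \Diamond \Box (q \to s) is true at a.
    At a: \Box (q \to s) requires q \to s at every successor {a, b}.
      At a: q \to s is true.
      At b: q \to s is true.
    So \Box (q \to s) is true at a.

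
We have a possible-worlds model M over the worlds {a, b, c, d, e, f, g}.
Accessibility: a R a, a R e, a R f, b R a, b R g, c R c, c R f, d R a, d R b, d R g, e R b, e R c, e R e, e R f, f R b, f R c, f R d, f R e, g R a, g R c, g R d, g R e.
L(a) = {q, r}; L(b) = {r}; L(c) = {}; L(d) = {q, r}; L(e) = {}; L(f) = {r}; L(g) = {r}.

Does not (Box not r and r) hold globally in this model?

Yes

Recall that Box ψ holds at a world iff ψ holds at every accessible world, and Dia ψ holds iff ψ holds at some accessible world.
Let φ = not (Box not r and r). Evaluate φ at each world:
  a (successors {a, e, f}): φ is true.
  b (successors {a, g}): φ is true.
  c (successors {c, f}): φ is true.
  d (successors {a, b, g}): φ is true.
  e (successors {b, c, e, f}): φ is true.
  f (successors {b, c, d, e}): φ is true.
  g (successors {a, c, d, e}): φ is true.
For instance, at b:
  At b: Box not r and r is false, so not (Box not r and r) is true.
    At b: Box not r is false, r is true, so Box not r and r is false.
      At b: Box not r requires not r at every successor {a, g}.
        not r fails at a, so Box not r is false at b.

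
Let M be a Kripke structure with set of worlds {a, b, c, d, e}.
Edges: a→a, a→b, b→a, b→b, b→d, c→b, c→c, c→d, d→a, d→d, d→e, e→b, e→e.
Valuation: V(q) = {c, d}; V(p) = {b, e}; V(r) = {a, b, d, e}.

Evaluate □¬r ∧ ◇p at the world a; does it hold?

At a: □¬r is false, ◇p is true, so □¬r ∧ ◇p is false.
  At a: □¬r requires ¬r at every successor {a, b}.
    ¬r fails at a, so □¬r is false at a.
  At a: ◇p requires p at some successor in {a, b}.
    p holds at b, so ◇p is true at a.

No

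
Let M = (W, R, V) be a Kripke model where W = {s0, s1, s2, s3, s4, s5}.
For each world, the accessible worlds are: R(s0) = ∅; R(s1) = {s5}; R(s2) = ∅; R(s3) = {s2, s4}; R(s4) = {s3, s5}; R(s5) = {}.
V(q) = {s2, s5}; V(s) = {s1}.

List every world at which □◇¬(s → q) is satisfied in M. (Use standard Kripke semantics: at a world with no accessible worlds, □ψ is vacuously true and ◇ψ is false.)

s0, s2, s5

Let φ = □◇¬(s → q). Evaluate φ at each world:
  s0 (successors ∅): φ is true.
  s1 (successors {s5}): φ is false.
  s2 (successors ∅): φ is true.
  s3 (successors {s2, s4}): φ is false.
  s4 (successors {s3, s5}): φ is false.
  s5 (successors ∅): φ is true.
For instance, at s4:
  At s4: □◇¬(s → q) requires ◇¬(s → q) at every successor {s3, s5}.
    ◇¬(s → q) fails at s3, so □◇¬(s → q) is false at s4.
      At s3: ◇¬(s → q) requires ¬(s → q) at some successor in {s2, s4}.
        At s2: ¬(s → q) is false.
        At s4: ¬(s → q) is false.
      So ◇¬(s → q) is false at s3.
Satisfying worlds: {s0, s2, s5}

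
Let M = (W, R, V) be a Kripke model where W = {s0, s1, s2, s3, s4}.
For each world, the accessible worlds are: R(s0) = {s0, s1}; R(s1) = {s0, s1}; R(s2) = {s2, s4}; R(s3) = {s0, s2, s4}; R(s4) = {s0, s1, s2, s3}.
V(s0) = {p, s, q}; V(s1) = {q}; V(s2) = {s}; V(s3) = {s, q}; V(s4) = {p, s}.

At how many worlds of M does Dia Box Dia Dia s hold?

5

Recall that Box ψ holds at a world iff ψ holds at every accessible world, and Dia ψ holds iff ψ holds at some accessible world.
Let φ = Dia Box Dia Dia s. Evaluate φ at each world:
  s0 (successors {s0, s1}): φ is true.
  s1 (successors {s0, s1}): φ is true.
  s2 (successors {s2, s4}): φ is true.
  s3 (successors {s0, s2, s4}): φ is true.
  s4 (successors {s0, s1, s2, s3}): φ is true.
For instance, at s1:
  At s1: Dia Box Dia Dia s requires Box Dia Dia s at some successor in {s0, s1}.
    Box Dia Dia s holds at s0, so Dia Box Dia Dia s is true at s1.
      At s0: Box Dia Dia s requires Dia Dia s at every successor {s0, s1}.
        At s0: Dia Dia s is true.
        At s1: Dia Dia s is true.
      So Box Dia Dia s is true at s0.
Satisfying worlds: {s0, s1, s2, s3, s4}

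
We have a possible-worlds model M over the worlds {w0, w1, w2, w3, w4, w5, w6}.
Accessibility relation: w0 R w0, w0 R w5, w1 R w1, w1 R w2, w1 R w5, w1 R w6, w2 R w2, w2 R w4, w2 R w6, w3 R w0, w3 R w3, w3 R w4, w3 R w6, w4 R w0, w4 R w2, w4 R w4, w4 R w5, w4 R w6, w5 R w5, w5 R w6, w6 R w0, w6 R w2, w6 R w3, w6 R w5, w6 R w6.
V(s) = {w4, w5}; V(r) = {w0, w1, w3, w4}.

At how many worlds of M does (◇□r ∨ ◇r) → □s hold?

Let φ = (◇□r ∨ ◇r) → □s. Evaluate φ at each world:
  w0 (successors {w0, w5}): φ is false.
  w1 (successors {w1, w2, w5, w6}): φ is false.
  w2 (successors {w2, w4, w6}): φ is false.
  w3 (successors {w0, w3, w4, w6}): φ is false.
  w4 (successors {w0, w2, w4, w5, w6}): φ is false.
  w5 (successors {w5, w6}): φ is true.
  w6 (successors {w0, w2, w3, w5, w6}): φ is false.
For instance, at w5:
  At w5: ◇□r ∨ ◇r is false, □s is false, so (◇□r ∨ ◇r) → □s is true.
    At w5: ◇□r is false, ◇r is false, so ◇□r ∨ ◇r is false.
      At w5: ◇□r requires □r at some successor in {w5, w6}.
        At w5: □r is false.
        At w6: □r is false.
      So ◇□r is false at w5.
      At w5: ◇r requires r at some successor in {w5, w6}.
        At w5: r is false.
        At w6: r is false.
      So ◇r is false at w5.
    At w5: □s requires s at every successor {w5, w6}.
      s fails at w6, so □s is false at w5.
Satisfying worlds: {w5}

1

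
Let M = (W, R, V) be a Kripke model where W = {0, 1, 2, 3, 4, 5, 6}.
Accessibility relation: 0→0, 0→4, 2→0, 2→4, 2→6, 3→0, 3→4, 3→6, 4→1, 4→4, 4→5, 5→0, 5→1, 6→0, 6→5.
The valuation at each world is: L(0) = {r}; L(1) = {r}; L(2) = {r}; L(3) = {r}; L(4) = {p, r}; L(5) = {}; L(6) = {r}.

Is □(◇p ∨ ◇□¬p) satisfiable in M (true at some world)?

Recall that □ψ holds at a world iff ψ holds at every accessible world, and ◇ψ holds iff ψ holds at some accessible world.
Let φ = □(◇p ∨ ◇□¬p). Evaluate φ at each world:
  0 (successors {0, 4}): φ is true.
  1 (successors ∅): φ is true.
  2 (successors {0, 4, 6}): φ is true.
  3 (successors {0, 4, 6}): φ is true.
  4 (successors {1, 4, 5}): φ is false.
  5 (successors {0, 1}): φ is false.
  6 (successors {0, 5}): φ is true.
Detail at 0 (witness):
  At 0: □(◇p ∨ ◇□¬p) requires ◇p ∨ ◇□¬p at every successor {0, 4}.
      At 0: ◇p is true, ◇□¬p is false, so ◇p ∨ ◇□¬p is true.
      At 4: ◇p is true, ◇□¬p is true, so ◇p ∨ ◇□¬p is true.
  So □(◇p ∨ ◇□¬p) is true at 0.

Yes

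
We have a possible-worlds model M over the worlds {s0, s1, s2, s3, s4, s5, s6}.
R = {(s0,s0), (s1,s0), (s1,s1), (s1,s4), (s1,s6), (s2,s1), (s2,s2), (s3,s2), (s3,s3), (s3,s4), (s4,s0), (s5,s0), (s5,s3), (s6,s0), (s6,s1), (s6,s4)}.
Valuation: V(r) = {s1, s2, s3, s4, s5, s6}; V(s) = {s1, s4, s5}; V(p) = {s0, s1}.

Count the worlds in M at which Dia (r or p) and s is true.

3

Let φ = Dia (r or p) and s. Evaluate φ at each world:
  s0 (successors {s0}): φ is false.
  s1 (successors {s0, s1, s4, s6}): φ is true.
  s2 (successors {s1, s2}): φ is false.
  s3 (successors {s2, s3, s4}): φ is false.
  s4 (successors {s0}): φ is true.
  s5 (successors {s0, s3}): φ is true.
  s6 (successors {s0, s1, s4}): φ is false.
For instance, at s5:
  At s5: Dia (r or p) is true, s is true, so Dia (r or p) and s is true.
    At s5: Dia (r or p) requires r or p at some successor in {s0, s3}.
      r or p holds at s0, so Dia (r or p) is true at s5.
Satisfying worlds: {s1, s4, s5}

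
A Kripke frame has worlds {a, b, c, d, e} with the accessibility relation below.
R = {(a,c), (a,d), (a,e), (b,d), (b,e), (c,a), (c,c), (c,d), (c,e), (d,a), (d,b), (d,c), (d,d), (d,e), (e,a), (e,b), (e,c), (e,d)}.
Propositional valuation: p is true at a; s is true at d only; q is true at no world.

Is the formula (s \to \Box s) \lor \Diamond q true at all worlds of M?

Let φ = (s \to \Box s) \lor \Diamond q. Evaluate φ at each world:
  a (successors {c, d, e}): φ is true.
  b (successors {d, e}): φ is true.
  c (successors {a, c, d, e}): φ is true.
  d (successors {a, b, c, d, e}): φ is false.
  e (successors {a, b, c, d}): φ is true.
Detail at d (counterexample):
  At d: s \to \Box s is false, \Diamond q is false, so (s \to \Box s) \lor \Diamond q is false.
    At d: s is true, \Box s is false, so s \to \Box s is false.
      At d: \Box s requires s at every successor {a, b, c, d, e}.
        s fails at a, so \Box s is false at d.
    At d: \Diamond q requires q at some successor in {a, b, c, d, e}.
      At a: q is false.
      At b: q is false.
      At c: q is false.
      At d: q is false.
      At e: q is false.
    So \Diamond q is false at d.

No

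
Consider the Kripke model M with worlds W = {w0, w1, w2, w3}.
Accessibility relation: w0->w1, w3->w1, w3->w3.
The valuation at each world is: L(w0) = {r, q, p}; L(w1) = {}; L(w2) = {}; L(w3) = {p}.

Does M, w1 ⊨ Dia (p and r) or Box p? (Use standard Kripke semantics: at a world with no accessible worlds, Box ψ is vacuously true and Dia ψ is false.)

At w1: Dia (p and r) is false, Box p is true, so Dia (p and r) or Box p is true.
  At w1: no accessible worlds, so Dia (p and r) is false.
  At w1: no accessible worlds, so Box p holds vacuously.

Yes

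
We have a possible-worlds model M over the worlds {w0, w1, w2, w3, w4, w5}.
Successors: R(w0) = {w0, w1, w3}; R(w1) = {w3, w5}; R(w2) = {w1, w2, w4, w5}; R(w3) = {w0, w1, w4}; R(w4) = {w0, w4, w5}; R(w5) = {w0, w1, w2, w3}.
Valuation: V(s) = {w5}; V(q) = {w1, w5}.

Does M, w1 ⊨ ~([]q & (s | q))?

Recall that []ψ holds at a world iff ψ holds at every accessible world, and <>ψ holds iff ψ holds at some accessible world.
At w1: []q & (s | q) is false, so ~([]q & (s | q)) is true.
  At w1: []q is false, s | q is true, so []q & (s | q) is false.
    At w1: []q requires q at every successor {w3, w5}.
      q fails at w3, so []q is false at w1.

Yes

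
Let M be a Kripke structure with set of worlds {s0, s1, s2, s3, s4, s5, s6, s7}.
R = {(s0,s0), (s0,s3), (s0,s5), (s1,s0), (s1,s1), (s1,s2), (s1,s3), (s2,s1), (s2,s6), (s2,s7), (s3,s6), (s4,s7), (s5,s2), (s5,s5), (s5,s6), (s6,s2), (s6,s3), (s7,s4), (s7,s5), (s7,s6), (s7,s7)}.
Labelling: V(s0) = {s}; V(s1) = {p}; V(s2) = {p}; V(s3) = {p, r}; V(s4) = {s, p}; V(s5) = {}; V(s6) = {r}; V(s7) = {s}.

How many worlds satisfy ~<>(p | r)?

1

Let φ = ~<>(p | r). Evaluate φ at each world:
  s0 (successors {s0, s3, s5}): φ is false.
  s1 (successors {s0, s1, s2, s3}): φ is false.
  s2 (successors {s1, s6, s7}): φ is false.
  s3 (successors {s6}): φ is false.
  s4 (successors {s7}): φ is true.
  s5 (successors {s2, s5, s6}): φ is false.
  s6 (successors {s2, s3}): φ is false.
  s7 (successors {s4, s5, s6, s7}): φ is false.
For instance, at s3:
  At s3: <>(p | r) is true, so ~<>(p | r) is false.
    At s3: <>(p | r) requires p | r at some successor in {s6}.
      p | r holds at s6, so <>(p | r) is true at s3.
Satisfying worlds: {s4}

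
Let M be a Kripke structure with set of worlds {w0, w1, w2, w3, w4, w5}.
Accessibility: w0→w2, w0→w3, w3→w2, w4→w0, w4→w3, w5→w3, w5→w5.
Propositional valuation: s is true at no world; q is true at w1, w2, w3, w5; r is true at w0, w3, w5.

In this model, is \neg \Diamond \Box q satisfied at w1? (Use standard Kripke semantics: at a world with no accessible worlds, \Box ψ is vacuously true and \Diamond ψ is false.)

Recall that \Box ψ holds at a world iff ψ holds at every accessible world, and \Diamond ψ holds iff ψ holds at some accessible world.
At w1: \Diamond \Box q is false, so \neg \Diamond \Box q is true.
  At w1: no accessible worlds, so \Diamond \Box q is false.

Yes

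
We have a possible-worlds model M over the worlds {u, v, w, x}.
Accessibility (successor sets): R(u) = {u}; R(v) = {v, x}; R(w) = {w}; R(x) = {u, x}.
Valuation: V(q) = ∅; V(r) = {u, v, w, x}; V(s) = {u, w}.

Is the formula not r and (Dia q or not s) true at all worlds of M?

No

Recall that Dia ψ holds at a world iff ψ holds at some accessible world.
Let φ = not r and (Dia q or not s). Evaluate φ at each world:
  u (successors {u}): φ is false.
  v (successors {v, x}): φ is false.
  w (successors {w}): φ is false.
  x (successors {u, x}): φ is false.
Detail at u (counterexample):
  At u: not r is false, Dia q or not s is false, so not r and (Dia q or not s) is false.
    At u: Dia q is false, not s is false, so Dia q or not s is false.
      At u: Dia q requires q at some successor in {u}.
        At u: q is false.
      So Dia q is false at u.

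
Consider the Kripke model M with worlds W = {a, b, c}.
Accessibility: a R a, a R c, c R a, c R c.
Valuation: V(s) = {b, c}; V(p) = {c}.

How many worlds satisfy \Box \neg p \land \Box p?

Let φ = \Box \neg p \land \Box p. Evaluate φ at each world:
  a (successors {a, c}): φ is false.
  b (successors ∅): φ is true.
  c (successors {a, c}): φ is false.
For instance, at c:
  At c: \Box \neg p is false, \Box p is false, so \Box \neg p \land \Box p is false.
    At c: \Box \neg p requires \neg p at every successor {a, c}.
      \neg p fails at c, so \Box \neg p is false at c.
    At c: \Box p requires p at every successor {a, c}.
      p fails at a, so \Box p is false at c.
Satisfying worlds: {b}

1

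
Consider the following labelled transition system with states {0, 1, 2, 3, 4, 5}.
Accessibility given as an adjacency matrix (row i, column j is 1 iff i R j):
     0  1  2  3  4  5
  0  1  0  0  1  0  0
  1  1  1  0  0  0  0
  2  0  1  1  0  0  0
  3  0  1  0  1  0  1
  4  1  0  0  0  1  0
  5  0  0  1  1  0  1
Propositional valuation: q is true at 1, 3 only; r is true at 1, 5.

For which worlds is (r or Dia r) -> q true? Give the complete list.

0, 1, 3, 4

Let φ = (r or Dia r) -> q. Evaluate φ at each world:
  0 (successors {0, 3}): φ is true.
  1 (successors {0, 1}): φ is true.
  2 (successors {1, 2}): φ is false.
  3 (successors {1, 3, 5}): φ is true.
  4 (successors {0, 4}): φ is true.
  5 (successors {2, 3, 5}): φ is false.
For instance, at 2:
  At 2: r or Dia r is true, q is false, so (r or Dia r) -> q is false.
    At 2: r is false, Dia r is true, so r or Dia r is true.
      At 2: Dia r requires r at some successor in {1, 2}.
        r holds at 1, so Dia r is true at 2.
Satisfying worlds: {0, 1, 3, 4}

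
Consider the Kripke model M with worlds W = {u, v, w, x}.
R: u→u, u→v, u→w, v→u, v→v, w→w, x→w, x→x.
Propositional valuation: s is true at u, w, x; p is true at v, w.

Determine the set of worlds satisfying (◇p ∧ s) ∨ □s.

Recall that □ψ holds at a world iff ψ holds at every accessible world, and ◇ψ holds iff ψ holds at some accessible world.
Let φ = (◇p ∧ s) ∨ □s. Evaluate φ at each world:
  u (successors {u, v, w}): φ is true.
  v (successors {u, v}): φ is false.
  w (successors {w}): φ is true.
  x (successors {w, x}): φ is true.
For instance, at v:
  At v: ◇p ∧ s is false, □s is false, so (◇p ∧ s) ∨ □s is false.
    At v: ◇p is true, s is false, so ◇p ∧ s is false.
      At v: ◇p requires p at some successor in {u, v}.
        p holds at v, so ◇p is true at v.
    At v: □s requires s at every successor {u, v}.
      s fails at v, so □s is false at v.
Satisfying worlds: {u, w, x}

u, w, x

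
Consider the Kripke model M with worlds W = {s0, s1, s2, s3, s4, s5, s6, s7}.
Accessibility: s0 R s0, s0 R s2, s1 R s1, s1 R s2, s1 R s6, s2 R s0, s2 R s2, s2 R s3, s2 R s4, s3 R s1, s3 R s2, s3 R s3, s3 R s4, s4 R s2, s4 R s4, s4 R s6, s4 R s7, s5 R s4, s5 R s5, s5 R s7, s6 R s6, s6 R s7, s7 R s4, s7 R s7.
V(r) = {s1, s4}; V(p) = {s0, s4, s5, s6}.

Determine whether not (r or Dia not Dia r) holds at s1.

No

At s1: r or Dia not Dia r is true, so not (r or Dia not Dia r) is false.
  At s1: r is true, Dia not Dia r is true, so r or Dia not Dia r is true.
    At s1: Dia not Dia r requires not Dia r at some successor in {s1, s2, s6}.
      not Dia r holds at s6, so Dia not Dia r is true at s1.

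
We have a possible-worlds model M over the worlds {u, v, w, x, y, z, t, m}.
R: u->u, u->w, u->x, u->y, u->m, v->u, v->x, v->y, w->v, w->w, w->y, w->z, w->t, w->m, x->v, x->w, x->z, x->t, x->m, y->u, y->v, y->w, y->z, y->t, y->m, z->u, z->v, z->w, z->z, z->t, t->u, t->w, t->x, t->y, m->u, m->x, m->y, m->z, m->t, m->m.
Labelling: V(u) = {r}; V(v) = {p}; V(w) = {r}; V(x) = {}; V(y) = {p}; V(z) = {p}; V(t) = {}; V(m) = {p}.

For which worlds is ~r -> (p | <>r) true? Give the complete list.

u, v, w, x, y, z, t, m

Recall that <>ψ holds at a world iff ψ holds at some accessible world.
Let φ = ~r -> (p | <>r). Evaluate φ at each world:
  u (successors {u, w, x, y, m}): φ is true.
  v (successors {u, x, y}): φ is true.
  w (successors {v, w, y, z, t, m}): φ is true.
  x (successors {v, w, z, t, m}): φ is true.
  y (successors {u, v, w, z, t, m}): φ is true.
  z (successors {u, v, w, z, t}): φ is true.
  t (successors {u, w, x, y}): φ is true.
  m (successors {u, x, y, z, t, m}): φ is true.
For instance, at w:
  At w: ~r is false, p | <>r is true, so ~r -> (p | <>r) is true.
    At w: p is false, <>r is true, so p | <>r is true.
      At w: <>r requires r at some successor in {v, w, y, z, t, m}.
        r holds at w, so <>r is true at w.
Satisfying worlds: {u, v, w, x, y, z, t, m}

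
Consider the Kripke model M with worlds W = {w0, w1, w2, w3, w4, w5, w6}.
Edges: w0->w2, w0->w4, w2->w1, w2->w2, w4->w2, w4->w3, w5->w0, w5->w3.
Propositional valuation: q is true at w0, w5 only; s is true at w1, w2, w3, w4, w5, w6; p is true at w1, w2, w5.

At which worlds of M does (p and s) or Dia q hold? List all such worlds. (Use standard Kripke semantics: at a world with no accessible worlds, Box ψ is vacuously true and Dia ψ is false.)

w1, w2, w5

Let φ = (p and s) or Dia q. Evaluate φ at each world:
  w0 (successors {w2, w4}): φ is false.
  w1 (successors ∅): φ is true.
  w2 (successors {w1, w2}): φ is true.
  w3 (successors ∅): φ is false.
  w4 (successors {w2, w3}): φ is false.
  w5 (successors {w0, w3}): φ is true.
  w6 (successors ∅): φ is false.
For instance, at w2:
  At w2: p and s is true, Dia q is false, so (p and s) or Dia q is true.
    At w2: Dia q requires q at some successor in {w1, w2}.
      At w1: q is false.
      At w2: q is false.
    So Dia q is false at w2.
Satisfying worlds: {w1, w2, w5}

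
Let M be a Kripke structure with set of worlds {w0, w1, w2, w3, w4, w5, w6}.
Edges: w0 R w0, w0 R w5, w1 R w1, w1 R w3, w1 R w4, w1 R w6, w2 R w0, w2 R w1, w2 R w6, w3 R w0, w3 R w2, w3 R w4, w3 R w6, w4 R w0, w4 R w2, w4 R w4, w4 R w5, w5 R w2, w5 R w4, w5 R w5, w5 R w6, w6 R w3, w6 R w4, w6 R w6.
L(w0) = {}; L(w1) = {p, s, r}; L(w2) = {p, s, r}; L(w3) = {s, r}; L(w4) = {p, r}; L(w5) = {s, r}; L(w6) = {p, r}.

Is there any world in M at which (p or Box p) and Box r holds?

Yes

Let φ = (p or Box p) and Box r. Evaluate φ at each world:
  w0 (successors {w0, w5}): φ is false.
  w1 (successors {w1, w3, w4, w6}): φ is true.
  w2 (successors {w0, w1, w6}): φ is false.
  w3 (successors {w0, w2, w4, w6}): φ is false.
  w4 (successors {w0, w2, w4, w5}): φ is false.
  w5 (successors {w2, w4, w5, w6}): φ is false.
  w6 (successors {w3, w4, w6}): φ is true.
Detail at w1 (witness):
  At w1: p or Box p is true, Box r is true, so (p or Box p) and Box r is true.
    At w1: p is true, Box p is false, so p or Box p is true.
      At w1: Box p requires p at every successor {w1, w3, w4, w6}.
        p fails at w3, so Box p is false at w1.
    At w1: Box r requires r at every successor {w1, w3, w4, w6}.
      At w1: r is true.
      At w3: r is true.
      At w4: r is true.
      At w6: r is true.
    So Box r is true at w1.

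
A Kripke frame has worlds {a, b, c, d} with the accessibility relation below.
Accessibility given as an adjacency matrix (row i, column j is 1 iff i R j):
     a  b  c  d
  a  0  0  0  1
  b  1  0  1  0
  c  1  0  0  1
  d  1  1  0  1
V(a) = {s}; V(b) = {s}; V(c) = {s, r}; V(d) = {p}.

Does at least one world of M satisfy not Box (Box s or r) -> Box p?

Yes

Recall that Box ψ holds at a world iff ψ holds at every accessible world, and Dia ψ holds iff ψ holds at some accessible world.
Let φ = not Box (Box s or r) -> Box p. Evaluate φ at each world:
  a (successors {d}): φ is true.
  b (successors {a, c}): φ is false.
  c (successors {a, d}): φ is false.
  d (successors {a, b, d}): φ is false.
Detail at a (witness):
  At a: not Box (Box s or r) is true, Box p is true, so not Box (Box s or r) -> Box p is true.
    At a: Box (Box s or r) is false, so not Box (Box s or r) is true.
      At a: Box (Box s or r) requires Box s or r at every successor {d}.
        Box s or r fails at d, so Box (Box s or r) is false at a.
    At a: Box p requires p at every successor {d}.
      At d: p is true.
    So Box p is true at a.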